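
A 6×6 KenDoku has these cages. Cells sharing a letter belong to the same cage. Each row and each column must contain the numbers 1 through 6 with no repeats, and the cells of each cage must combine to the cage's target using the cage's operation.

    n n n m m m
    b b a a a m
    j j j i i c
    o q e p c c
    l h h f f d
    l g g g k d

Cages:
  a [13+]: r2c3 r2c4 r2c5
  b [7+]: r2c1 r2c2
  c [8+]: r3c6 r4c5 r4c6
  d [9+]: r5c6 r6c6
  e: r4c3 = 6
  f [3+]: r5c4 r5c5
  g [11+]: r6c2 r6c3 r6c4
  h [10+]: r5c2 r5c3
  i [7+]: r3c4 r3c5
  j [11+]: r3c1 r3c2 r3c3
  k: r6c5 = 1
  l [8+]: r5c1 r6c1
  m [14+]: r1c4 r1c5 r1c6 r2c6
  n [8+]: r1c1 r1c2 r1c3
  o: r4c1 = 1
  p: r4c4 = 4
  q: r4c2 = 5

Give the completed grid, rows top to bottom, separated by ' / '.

O is a freebie, leaving r4c1 = 1.
Q is a freebie, which forces r4c2 = 5.
Cage e is a single given cell, so r4c3 = 6.
P is a freebie, which forces r4c4 = 4.
Column 3 already has 6; hence r5c3 = 4.
Cage k is a single given cell, leaving r6c5 = 1.
Cage c has sum 8, so r3c6 = 3.
Cage c needs sum 8; hence r4c5 = 3.
The 3 cells of cage c must have sum 8, which forces r4c6 = 2.
Row 5 now contains 4, leaving r5c2 = 6.
The two cells of cage f must have sum 3, so r5c4 = 1.
1 is placed in column 5, leaving r5c5 = 2.
Row 5 already has 6, which forces r5c6 = 5.
Cage i's pair has sum 7; hence r3c4 = 2.
Cage i needs two cells with sum 7, leaving r3c5 = 5.
5 is placed in row 5, so r5c1 = 3.
The two cells of cage l must have sum 8, leaving r6c1 = 5.
Row 6 now contains 5, which forces r6c4 = 6.
Cage d's pair has sum 9, which forces r6c6 = 4.
The 4 cells of cage m must have sum 14, leaving r1c4 = 3.
The 4 cells of cage m must have sum 14, so r1c5 = 4.
Cage a needs sum 13, so r2c3 = 2.
6 is placed in column 4; hence r2c4 = 5.
Cage a needs sum 13; hence r2c5 = 6.
Row 2 now contains 6, leaving r2c6 = 1.
Cage j needs sum 11, so r3c1 = 6.
Row 3 already has 2; hence r3c2 = 4.
Row 3 already has 5; hence r3c3 = 1.
Column 3 already has 2; hence r6c3 = 3.
Row 1 already has 4, leaving r1c1 = 2.
Row 1 already has 3, leaving r1c2 = 1.
1 is placed in column 3, leaving r1c3 = 5.
Column 6 already has 1; hence r1c6 = 6.
Row 2 now contains 6, leaving r2c1 = 4.
Row 2 now contains 1, which forces r2c2 = 3.
Row 6 now contains 3; hence r6c2 = 2.

2 1 5 3 4 6 / 4 3 2 5 6 1 / 6 4 1 2 5 3 / 1 5 6 4 3 2 / 3 6 4 1 2 5 / 5 2 3 6 1 4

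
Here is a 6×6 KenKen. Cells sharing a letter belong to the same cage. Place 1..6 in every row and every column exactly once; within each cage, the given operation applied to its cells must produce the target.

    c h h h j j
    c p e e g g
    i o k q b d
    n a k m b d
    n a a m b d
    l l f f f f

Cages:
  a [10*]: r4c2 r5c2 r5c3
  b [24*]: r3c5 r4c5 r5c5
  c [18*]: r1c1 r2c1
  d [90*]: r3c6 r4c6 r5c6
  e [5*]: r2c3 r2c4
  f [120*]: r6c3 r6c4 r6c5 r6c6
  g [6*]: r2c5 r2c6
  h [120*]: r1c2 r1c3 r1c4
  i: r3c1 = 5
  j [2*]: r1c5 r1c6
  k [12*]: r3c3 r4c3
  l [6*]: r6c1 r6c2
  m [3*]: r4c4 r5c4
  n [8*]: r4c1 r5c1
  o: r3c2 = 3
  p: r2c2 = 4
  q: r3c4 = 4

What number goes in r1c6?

P is a freebie, leaving r2c2 = 4.
I is a freebie; hence r3c1 = 5.
O is a freebie, so r3c2 = 3.
Cage q is given, which forces r3c4 = 4.
Row 3 now contains 3; hence r3c6 = 6.
The 3 cells of cage h must have product 120, which forces r1c3 = 4.
6 is placed in row 3, leaving r3c3 = 2.
Row 3 already has 2, which forces r3c5 = 1.
Cage k's pair has product 12, leaving r4c3 = 6.
1 is placed in column 5, so r1c5 = 2.
Cage j's pair has product 2; hence r1c6 = 1.
Cage b has product 24, leaving r4c5 = 4.
Cage b has product 24, which forces r5c5 = 6.
Column 5 already has 6, leaving r2c5 = 3.
Cage g's pair has product 6; hence r2c6 = 2.
4 is placed in row 4, which forces r4c1 = 2.
The two cells of cage n must have product 8, which forces r5c1 = 4.
Column 5 already has 3, leaving r6c5 = 5.
Cage f needs product 120; hence r6c6 = 4.
Cage c needs two cells with product 18, which forces r1c1 = 3.
Row 2 now contains 3, which forces r2c1 = 6.
The 3 cells of cage a must have product 10, which forces r5c2 = 2.
6 is placed in column 1, so r6c1 = 1.
1 is placed in row 6; hence r6c2 = 6.
1 is placed in row 6, so r6c3 = 3.
Row 6 already has 6; hence r6c4 = 2.
Column 2 already has 6, which forces r1c2 = 5.
The 3 cells of cage h must have product 120, which forces r1c4 = 6.
Column 2 already has 5, which forces r4c2 = 1.
Row 4 now contains 1, so r4c4 = 3.
Row 4 now contains 3; hence r4c6 = 5.
3 is placed in column 4, so r5c4 = 1.
Column 6 already has 5, leaving r5c6 = 3.
The two cells of cage e must have product 5; hence r2c3 = 1.
Column 4 already has 1; hence r2c4 = 5.
Row 5 already has 1; hence r5c3 = 5.
Filled in: 3 5 4 6 2 1 / 6 4 1 5 3 2 / 5 3 2 4 1 6 / 2 1 6 3 4 5 / 4 2 5 1 6 3 / 1 6 3 2 5 4.

1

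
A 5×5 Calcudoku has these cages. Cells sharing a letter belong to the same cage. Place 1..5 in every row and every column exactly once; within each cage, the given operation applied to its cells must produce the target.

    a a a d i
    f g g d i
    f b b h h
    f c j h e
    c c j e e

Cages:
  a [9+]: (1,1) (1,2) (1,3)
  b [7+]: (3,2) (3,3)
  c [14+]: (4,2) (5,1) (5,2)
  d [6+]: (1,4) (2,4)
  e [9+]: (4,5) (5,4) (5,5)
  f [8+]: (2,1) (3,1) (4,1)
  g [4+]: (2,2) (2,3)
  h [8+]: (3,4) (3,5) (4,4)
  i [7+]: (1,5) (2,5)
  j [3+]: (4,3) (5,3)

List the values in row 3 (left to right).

Cage c has sum 14, which forces (4,2) = 5.
Cage c has sum 14, so (5,1) = 5.
The 3 cells of cage c must have sum 14, leaving (5,2) = 4.
The 3 cells of cage e must have sum 9, which forces (4,5) = 4.
In row 5, 1 can only go at (5,3), so (5,3) = 1.
The two cells of cage g must have sum 4, which forces (2,2) = 1.
Column 3 already has 1; hence (2,3) = 3.
Column 3 already has 1, which forces (4,3) = 2.
Row 2 now contains 3, which forces (2,1) = 4.
In column 1, 2 can only go at (1,1), so (1,1) = 2.
2 is placed in row 1; hence (1,2) = 3.
Cage a needs sum 9, which forces (1,3) = 4.
Row 1 already has 4, which forces (1,4) = 1.
2 is placed in row 1; hence (1,5) = 5.
The two cells of cage i must have sum 7, which forces (2,5) = 2.
Column 2 already has 3, leaving (3,2) = 2.
Column 3 already has 4; hence (3,3) = 5.
Row 3 already has 5; hence (3,4) = 4.
1 is placed in column 4, which forces (4,4) = 3.
Column 4 already has 3, which forces (5,4) = 2.
Column 5 already has 2, leaving (5,5) = 3.
Row 2 now contains 2, which forces (2,4) = 5.
Cage f has sum 8, which forces (3,1) = 3.
3 is placed in column 5; hence (3,5) = 1.
Row 4 now contains 3, so (4,1) = 1.
Completed grid: 2 3 4 1 5 / 4 1 3 5 2 / 3 2 5 4 1 / 1 5 2 3 4 / 5 4 1 2 3.

3 2 5 4 1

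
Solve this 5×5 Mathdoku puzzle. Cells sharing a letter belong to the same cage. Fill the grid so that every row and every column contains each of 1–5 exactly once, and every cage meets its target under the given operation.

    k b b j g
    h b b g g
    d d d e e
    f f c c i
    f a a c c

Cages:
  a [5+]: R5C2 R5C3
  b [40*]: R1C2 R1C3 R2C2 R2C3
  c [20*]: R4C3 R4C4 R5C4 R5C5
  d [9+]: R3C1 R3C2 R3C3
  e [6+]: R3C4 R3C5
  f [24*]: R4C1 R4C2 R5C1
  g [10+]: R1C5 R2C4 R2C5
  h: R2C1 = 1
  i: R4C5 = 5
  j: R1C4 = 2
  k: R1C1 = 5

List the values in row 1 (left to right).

Cage k is given, so R1C1 = 5.
Cage j is given; hence R1C4 = 2.
H is a freebie, so R2C1 = 1.
Cage i is a single given cell, which forces R4C5 = 5.
Cage c needs product 20, leaving R5C4 = 5.
5 is placed in column 4, leaving R3C4 = 4.
The two cells of cage e must have sum 6; hence R3C5 = 2.
Column 4 already has 4, leaving R4C4 = 1.
Column 5 already has 2; hence R5C5 = 1.
Cage g needs sum 10, which forces R1C5 = 3.
Column 4 already has 4, which forces R2C4 = 3.
Column 5 already has 2, so R2C5 = 4.
Row 3 now contains 2, leaving R3C1 = 3.
Cage c needs product 20, which forces R4C3 = 4.
The 4 cells of cage b must have product 40, leaving R1C2 = 4.
Column 3 already has 4, leaving R1C3 = 1.
1 is placed in column 3; hence R3C3 = 5.
Row 4 now contains 4; hence R4C1 = 2.
Cage f has product 24, leaving R4C2 = 3.
Cage f has product 24, leaving R5C1 = 4.
Column 2 now contains 3, leaving R5C2 = 2.
Row 5 now contains 2, so R5C3 = 3.
2 is placed in column 2, so R2C2 = 5.
Column 3 now contains 5, which forces R2C3 = 2.
Row 3 already has 5, so R3C2 = 1.
Completed grid: 5 4 1 2 3 / 1 5 2 3 4 / 3 1 5 4 2 / 2 3 4 1 5 / 4 2 3 5 1.

5 4 1 2 3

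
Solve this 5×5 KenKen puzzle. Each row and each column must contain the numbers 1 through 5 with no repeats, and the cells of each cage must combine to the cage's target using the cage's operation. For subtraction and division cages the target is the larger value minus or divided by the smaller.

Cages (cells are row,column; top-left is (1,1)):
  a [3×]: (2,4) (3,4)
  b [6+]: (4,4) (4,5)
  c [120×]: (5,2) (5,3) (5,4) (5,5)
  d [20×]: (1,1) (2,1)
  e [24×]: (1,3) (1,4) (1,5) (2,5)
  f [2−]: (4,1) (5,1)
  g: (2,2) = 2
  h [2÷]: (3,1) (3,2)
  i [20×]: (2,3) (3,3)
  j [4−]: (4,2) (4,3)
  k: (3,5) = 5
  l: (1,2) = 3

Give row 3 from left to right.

2 1 4 3 5

L is a freebie, leaving (1,2) = 3.
Cage g is a single given cell, so (2,2) = 2.
Cage k is given; hence (3,5) = 5.
Cage i's pair has product 20; hence (2,3) = 5.
The 4 cells of cage e must have product 24; hence (2,5) = 3.
The two cells of cage h must have quotient 2, which forces (3,1) = 2.
Row 3 already has 5, leaving (3,3) = 4.
5 is placed in column 3; hence (4,3) = 1.
Cage d's pair has product 20; hence (1,1) = 5.
1 is placed in column 3; hence (1,3) = 2.
Row 2 now contains 5, leaving (2,1) = 4.
Row 2 now contains 3, leaving (2,4) = 1.
Row 3 already has 4, leaving (3,2) = 1.
Cage a's pair has product 3; hence (3,4) = 3.
Column 1 already has 5, which forces (4,1) = 3.
Row 4 already has 1, so (4,2) = 5.
Column 1 now contains 3; hence (5,1) = 1.
Column 2 now contains 5, which forces (5,2) = 4.
Column 3 already has 2, which forces (5,3) = 3.
Row 5 already has 4, which forces (5,5) = 2.
Column 4 already has 1, which forces (1,4) = 4.
The 4 cells of cage e must have product 24, leaving (1,5) = 1.
The two cells of cage b must have sum 6; hence (4,4) = 2.
Column 5 already has 2; hence (4,5) = 4.
Row 5 now contains 2, so (5,4) = 5.
The full grid is 5 3 2 4 1 / 4 2 5 1 3 / 2 1 4 3 5 / 3 5 1 2 4 / 1 4 3 5 2.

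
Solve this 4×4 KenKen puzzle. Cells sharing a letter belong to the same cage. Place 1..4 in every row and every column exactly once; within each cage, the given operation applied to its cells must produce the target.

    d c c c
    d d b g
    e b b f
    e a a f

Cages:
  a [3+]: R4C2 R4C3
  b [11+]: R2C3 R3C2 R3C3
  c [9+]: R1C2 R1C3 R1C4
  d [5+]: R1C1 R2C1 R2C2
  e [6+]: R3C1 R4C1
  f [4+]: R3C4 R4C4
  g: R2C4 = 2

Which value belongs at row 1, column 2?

Cage b needs sum 11, which forces R2C3 = 4.
G is a freebie, which forces R2C4 = 2.
Cage b needs sum 11, leaving R3C2 = 4.
Cage b needs sum 11, leaving R3C3 = 3.
Row 3 already has 3, so R3C4 = 1.
1 is placed in column 4; hence R4C4 = 3.
The 3 cells of cage d must have sum 5, which forces R1C1 = 1.
Cage c needs sum 9, leaving R1C2 = 3.
3 is placed in column 3, so R1C3 = 2.
Column 4 already has 3, leaving R1C4 = 4.
Cage d has sum 5, leaving R2C1 = 3.
Row 2 already has 2, which forces R2C2 = 1.
Row 3 now contains 4, so R3C1 = 2.
Cage e needs two cells with sum 6, so R4C1 = 4.
Column 2 already has 1; hence R4C2 = 2.
Column 3 already has 2, leaving R4C3 = 1.
Filled in: 1 3 2 4 / 3 1 4 2 / 2 4 3 1 / 4 2 1 3.

3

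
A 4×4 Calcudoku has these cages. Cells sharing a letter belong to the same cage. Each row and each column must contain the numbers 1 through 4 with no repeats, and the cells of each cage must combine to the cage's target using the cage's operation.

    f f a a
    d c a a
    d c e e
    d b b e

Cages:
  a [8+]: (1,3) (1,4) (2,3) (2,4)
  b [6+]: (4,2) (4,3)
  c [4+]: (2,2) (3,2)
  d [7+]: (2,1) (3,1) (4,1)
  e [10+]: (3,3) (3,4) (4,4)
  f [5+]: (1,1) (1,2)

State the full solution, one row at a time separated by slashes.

3 2 4 1 / 4 3 1 2 / 2 1 3 4 / 1 4 2 3

Row 4 needs a 1, and only (4,1) is open for it.
The only place for 1 in row 3 is (3,2).
Column 2 already has 1, leaving (2,2) = 3.
Cage f's pair has sum 5, so (1,1) = 3.
Column 2 already has 3, which forces (1,2) = 2.
Column 2 now contains 2, leaving (4,2) = 4.
Row 4 already has 4, which forces (4,3) = 2.
Row 4 already has 4, which forces (4,4) = 3.
The 4 cells of cage a must have sum 8, leaving (1,3) = 4.
Cage a needs sum 8, leaving (1,4) = 1.
The 4 cells of cage a must have sum 8; hence (2,3) = 1.
The 4 cells of cage a must have sum 8, which forces (2,4) = 2.
Cage e has sum 10, which forces (3,3) = 3.
Cage e needs sum 10; hence (3,4) = 4.
2 is placed in row 2; hence (2,1) = 4.
Row 3 now contains 4; hence (3,1) = 2.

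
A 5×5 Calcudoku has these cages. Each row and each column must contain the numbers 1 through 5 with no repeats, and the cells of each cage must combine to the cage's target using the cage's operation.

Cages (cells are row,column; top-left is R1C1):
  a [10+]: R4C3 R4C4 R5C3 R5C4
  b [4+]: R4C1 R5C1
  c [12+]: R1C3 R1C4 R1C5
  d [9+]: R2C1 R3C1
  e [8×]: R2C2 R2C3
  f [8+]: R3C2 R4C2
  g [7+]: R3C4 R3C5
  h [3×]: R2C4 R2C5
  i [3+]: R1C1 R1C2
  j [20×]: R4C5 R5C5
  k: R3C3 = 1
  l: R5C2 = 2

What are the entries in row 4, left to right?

1 5 3 2 4

Cage k is a single given cell, so R3C3 = 1.
Cage l is given, so R5C2 = 2.
The two cells of cage i must have sum 3, so R1C1 = 2.
Column 2 already has 2; hence R1C2 = 1.
Column 2 already has 2; hence R2C2 = 4.
Cage e needs two cells with product 8; hence R2C3 = 2.
4 is placed in row 2, which forces R2C1 = 5.
The two cells of cage d must have sum 9, leaving R3C1 = 4.
Cage a has sum 10, which forces R4C4 = 2.
Cage a needs sum 10, leaving R5C4 = 1.
Column 4 already has 1, leaving R2C4 = 3.
The two cells of cage h must have product 3, so R2C5 = 1.
Cage g needs two cells with sum 7; hence R3C4 = 5.
Cage g needs two cells with sum 7, leaving R3C5 = 2.
Cage b needs two cells with sum 4, leaving R4C1 = 1.
Row 5 now contains 1, which forces R5C1 = 3.
Row 5 now contains 3, so R5C3 = 4.
4 is placed in row 5, which forces R5C5 = 5.
The 3 cells of cage c must have sum 12; hence R1C3 = 5.
Column 4 already has 5; hence R1C4 = 4.
Cage c has sum 12, leaving R1C5 = 3.
Row 3 already has 5, so R3C2 = 3.
The two cells of cage f must have sum 8, so R4C2 = 5.
4 is placed in column 3, leaving R4C3 = 3.
5 is placed in column 5; hence R4C5 = 4.
The full grid is 2 1 5 4 3 / 5 4 2 3 1 / 4 3 1 5 2 / 1 5 3 2 4 / 3 2 4 1 5.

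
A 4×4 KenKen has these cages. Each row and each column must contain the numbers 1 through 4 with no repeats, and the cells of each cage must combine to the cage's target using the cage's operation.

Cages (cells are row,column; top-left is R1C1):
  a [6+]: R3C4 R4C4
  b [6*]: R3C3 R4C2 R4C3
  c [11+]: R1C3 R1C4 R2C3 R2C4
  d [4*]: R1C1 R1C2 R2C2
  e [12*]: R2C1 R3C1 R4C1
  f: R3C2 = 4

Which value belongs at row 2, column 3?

Cage f is a single given cell, which forces R3C2 = 4.
4 is placed in row 3, so R3C4 = 2.
2 is placed in column 4, which forces R4C4 = 4.
Cage d has product 4; hence R1C1 = 2.
4 is placed in column 2, leaving R1C2 = 1.
Row 1 now contains 1; hence R1C4 = 3.
Cage e needs product 12, which forces R2C1 = 4.
The 3 cells of cage d must have product 4, so R2C2 = 2.
4 is placed in row 2; hence R2C3 = 3.
Column 4 already has 3; hence R2C4 = 1.
Column 3 already has 3, leaving R3C3 = 1.
2 is placed in column 2, leaving R4C2 = 3.
Column 3 now contains 1, which forces R4C3 = 2.
Row 1 now contains 3; hence R1C3 = 4.
1 is placed in row 3, which forces R3C1 = 3.
3 is placed in row 4; hence R4C1 = 1.
The full grid is 2 1 4 3 / 4 2 3 1 / 3 4 1 2 / 1 3 2 4.

3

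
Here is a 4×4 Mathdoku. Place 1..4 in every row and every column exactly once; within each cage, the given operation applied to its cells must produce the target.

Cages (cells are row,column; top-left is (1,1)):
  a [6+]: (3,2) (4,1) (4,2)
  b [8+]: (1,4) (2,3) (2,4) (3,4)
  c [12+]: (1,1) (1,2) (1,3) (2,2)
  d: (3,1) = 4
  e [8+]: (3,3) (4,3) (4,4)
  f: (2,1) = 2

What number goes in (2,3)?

F is a freebie; hence (2,1) = 2.
2 is placed in row 2; hence (2,3) = 1.
Cage d is given; hence (3,1) = 4.
Cage b needs sum 8, leaving (2,4) = 4.
The 4 cells of cage c must have sum 12; hence (1,1) = 3.
Row 2 now contains 4, which forces (2,2) = 3.
Column 1 now contains 3, which forces (4,1) = 1.
Cage a has sum 6, so (3,2) = 1.
1 is placed in row 3, leaving (3,4) = 2.
The 3 cells of cage a must have sum 6, leaving (4,2) = 4.
Row 4 already has 4, so (4,3) = 2.
Column 4 now contains 2, which forces (4,4) = 3.
Column 2 now contains 4, so (1,2) = 2.
Column 3 already has 2, so (1,3) = 4.
Column 4 now contains 2, so (1,4) = 1.
2 is placed in row 3, which forces (3,3) = 3.
Completed grid: 3 2 4 1 / 2 3 1 4 / 4 1 3 2 / 1 4 2 3.

1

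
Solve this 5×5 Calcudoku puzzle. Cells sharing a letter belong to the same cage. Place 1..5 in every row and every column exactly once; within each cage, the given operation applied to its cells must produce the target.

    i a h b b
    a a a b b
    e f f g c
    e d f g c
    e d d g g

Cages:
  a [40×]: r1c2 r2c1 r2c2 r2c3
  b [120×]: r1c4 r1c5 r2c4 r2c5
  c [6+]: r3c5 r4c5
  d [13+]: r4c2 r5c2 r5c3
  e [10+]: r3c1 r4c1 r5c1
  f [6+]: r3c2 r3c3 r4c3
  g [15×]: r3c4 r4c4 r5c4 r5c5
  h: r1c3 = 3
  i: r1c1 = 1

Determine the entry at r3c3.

2

I is a freebie, which forces r1c1 = 1.
Cage h is given; hence r1c3 = 3.
Cage g has product 15, so r5c5 = 1.
In row 5, 2 can only go at r5c1, so r5c1 = 2.
In row 5, 4 can only go at r5c3, so r5c3 = 4.
Cage f needs sum 6, leaving r3c2 = 3.
Cage d needs sum 13, which forces r4c2 = 4.
Row 4 now contains 4; hence r4c5 = 2.
The 3 cells of cage d must have sum 13, leaving r5c2 = 5.
Row 5 now contains 5, leaving r5c4 = 3.
Column 2 now contains 5; hence r1c2 = 2.
The 4 cells of cage a must have product 40, leaving r2c1 = 4.
Cage a needs product 40, which forces r2c2 = 1.
Cage a has product 40; hence r2c3 = 5.
Row 2 already has 5; hence r2c4 = 2.
The 4 cells of cage b must have product 120; hence r2c5 = 3.
Row 3 now contains 3, so r3c1 = 5.
The 3 cells of cage f must have sum 6, which forces r3c3 = 2.
Row 3 already has 5, so r3c4 = 1.
2 is placed in column 5, which forces r3c5 = 4.
Cage e needs sum 10, so r4c1 = 3.
Row 4 now contains 2, leaving r4c3 = 1.
Column 4 already has 1, leaving r4c4 = 5.
Column 4 already has 5, which forces r1c4 = 4.
Column 5 already has 4; hence r1c5 = 5.
Completed grid: 1 2 3 4 5 / 4 1 5 2 3 / 5 3 2 1 4 / 3 4 1 5 2 / 2 5 4 3 1.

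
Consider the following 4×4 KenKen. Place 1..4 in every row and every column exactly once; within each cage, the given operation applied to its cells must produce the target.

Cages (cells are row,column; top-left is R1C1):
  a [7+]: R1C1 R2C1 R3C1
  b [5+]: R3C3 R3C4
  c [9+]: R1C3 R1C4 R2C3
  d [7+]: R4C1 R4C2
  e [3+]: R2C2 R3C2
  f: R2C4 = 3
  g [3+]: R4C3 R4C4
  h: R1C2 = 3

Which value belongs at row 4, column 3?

2

H is a freebie, leaving R1C2 = 3.
Cage f is a single given cell, which forces R2C4 = 3.
Column 2 now contains 3, so R4C2 = 4.
The 3 cells of cage c must have sum 9, so R1C3 = 1.
Cage c has sum 9, which forces R1C4 = 4.
Cage c has sum 9; hence R2C3 = 4.
Column 3 already has 4, which forces R3C3 = 3.
4 is placed in row 4, leaving R4C1 = 3.
1 is placed in column 3, leaving R4C3 = 2.
2 is placed in row 4; hence R4C4 = 1.
Row 1 now contains 4, so R1C1 = 2.
Cage a needs sum 7, which forces R2C1 = 1.
Row 2 already has 1, leaving R2C2 = 2.
Cage a has sum 7; hence R3C1 = 4.
Column 2 already has 2, leaving R3C2 = 1.
1 is placed in column 4, leaving R3C4 = 2.
The full grid is 2 3 1 4 / 1 2 4 3 / 4 1 3 2 / 3 4 2 1.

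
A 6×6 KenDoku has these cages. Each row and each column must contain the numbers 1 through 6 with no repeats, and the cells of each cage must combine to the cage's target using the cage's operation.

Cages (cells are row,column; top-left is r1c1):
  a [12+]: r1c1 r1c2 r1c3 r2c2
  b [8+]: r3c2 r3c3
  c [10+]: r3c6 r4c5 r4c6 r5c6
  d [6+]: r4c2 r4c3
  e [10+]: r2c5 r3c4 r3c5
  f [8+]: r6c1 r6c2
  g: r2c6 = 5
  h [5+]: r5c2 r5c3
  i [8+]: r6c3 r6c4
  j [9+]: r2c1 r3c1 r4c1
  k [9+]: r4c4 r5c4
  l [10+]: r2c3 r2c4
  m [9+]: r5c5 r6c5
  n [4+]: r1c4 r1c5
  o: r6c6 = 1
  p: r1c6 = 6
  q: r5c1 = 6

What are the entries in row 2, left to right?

P is a freebie, so r1c6 = 6.
G is a freebie, so r2c6 = 5.
Cage q is given, leaving r5c1 = 6.
O is a freebie, which forces r6c6 = 1.
Cage c has sum 10, leaving r4c5 = 1.
Cage n needs two cells with sum 4, so r1c4 = 1.
Column 5 now contains 1, leaving r1c5 = 3.
Cage a needs sum 12; hence r2c2 = 1.
Row 2 needs a 3, and only r2c1 is open for it.
Row 2 needs a 2, and only r2c5 is open for it.
The only place for 1 in row 3 is r3c1.
Cage j needs sum 9; hence r4c1 = 5.
5 is placed in column 1, so r6c1 = 2.
Column 1 already has 2, leaving r1c1 = 4.
The two cells of cage f must have sum 8; hence r6c2 = 6.
Row 3 needs a 4, and only r3c6 is open for it.
Row 4 needs a 3, and only r4c6 is open for it.
3 is placed in column 6; hence r5c6 = 2.
Cage h needs two cells with sum 5; hence r5c2 = 4.
Cage h's pair has sum 5; hence r5c3 = 1.
4 is placed in row 5, which forces r5c5 = 5.
5 is placed in column 5, which forces r6c5 = 4.
Cage e has sum 10, which forces r3c4 = 2.
5 is placed in column 5; hence r3c5 = 6.
4 is placed in column 2, leaving r4c2 = 2.
The two cells of cage d must have sum 6; hence r4c3 = 4.
Cage k needs two cells with sum 9, which forces r4c4 = 6.
Row 5 already has 5, leaving r5c4 = 3.
Column 4 now contains 3, leaving r6c4 = 5.
Column 2 now contains 2, which forces r1c2 = 5.
Cage a has sum 12, leaving r1c3 = 2.
Column 3 already has 4, leaving r2c3 = 6.
Column 4 already has 6, leaving r2c4 = 4.
Column 2 already has 5, leaving r3c2 = 3.
3 is placed in row 3, which forces r3c3 = 5.
5 is placed in row 6, leaving r6c3 = 3.
Completed grid: 4 5 2 1 3 6 / 3 1 6 4 2 5 / 1 3 5 2 6 4 / 5 2 4 6 1 3 / 6 4 1 3 5 2 / 2 6 3 5 4 1.

3 1 6 4 2 5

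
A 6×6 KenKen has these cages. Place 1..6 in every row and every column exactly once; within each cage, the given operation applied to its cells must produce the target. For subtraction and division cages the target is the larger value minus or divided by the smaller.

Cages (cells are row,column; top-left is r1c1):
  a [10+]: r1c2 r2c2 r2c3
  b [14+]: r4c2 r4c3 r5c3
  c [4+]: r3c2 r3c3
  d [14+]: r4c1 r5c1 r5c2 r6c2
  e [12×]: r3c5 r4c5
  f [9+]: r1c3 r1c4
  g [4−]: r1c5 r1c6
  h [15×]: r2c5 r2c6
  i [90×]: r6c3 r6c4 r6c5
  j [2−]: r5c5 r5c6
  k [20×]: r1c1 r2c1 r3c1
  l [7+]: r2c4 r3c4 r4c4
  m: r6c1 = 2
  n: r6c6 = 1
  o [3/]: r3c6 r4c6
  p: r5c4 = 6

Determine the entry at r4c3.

4

Cage p is given, which forces r5c4 = 6.
Cage m is given, which forces r6c1 = 2.
Cage n is a single given cell, leaving r6c6 = 1.
The only place for 5 in row 3 is r3c1.
The only place for 4 in row 6 is r6c2.
In column 1, 6 can only go at r4c1, so r4c1 = 6.
Cage o needs two cells with quotient 3, leaving r3c6 = 6.
The 3 cells of cage b must have sum 14, leaving r4c2 = 5.
Cage b needs sum 14, so r4c3 = 4.
6 is placed in row 4, so r4c6 = 2.
The 3 cells of cage b must have sum 14, which forces r5c3 = 5.
Column 3 already has 5, so r1c3 = 6.
Cage f needs two cells with sum 9, which forces r1c4 = 3.
The two cells of cage g must have difference 4, leaving r1c5 = 1.
Column 6 now contains 2, leaving r1c6 = 5.
Column 6 now contains 5, so r2c6 = 3.
The two cells of cage e must have product 12, leaving r3c5 = 4.
Row 4 now contains 2; hence r4c4 = 1.
Row 4 now contains 2, which forces r4c5 = 3.
Column 5 already has 1, leaving r5c5 = 2.
3 is placed in column 6, leaving r5c6 = 4.
6 is placed in column 3, leaving r6c3 = 3.
Column 4 now contains 3, so r6c4 = 5.
Row 6 already has 5, so r6c5 = 6.
1 is placed in row 1, leaving r1c1 = 4.
1 is placed in row 1, which forces r1c2 = 2.
Cage k has product 20, which forces r2c1 = 1.
The 3 cells of cage a must have sum 10, so r2c2 = 6.
Cage a needs sum 10; hence r2c3 = 2.
Cage l has sum 7; hence r2c4 = 4.
3 is placed in row 2, which forces r2c5 = 5.
Cage c needs two cells with sum 4, which forces r3c2 = 3.
Column 3 already has 3; hence r3c3 = 1.
Row 3 already has 4; hence r3c4 = 2.
1 is placed in column 1, which forces r5c1 = 3.
Column 2 now contains 3; hence r5c2 = 1.
Filled in: 4 2 6 3 1 5 / 1 6 2 4 5 3 / 5 3 1 2 4 6 / 6 5 4 1 3 2 / 3 1 5 6 2 4 / 2 4 3 5 6 1.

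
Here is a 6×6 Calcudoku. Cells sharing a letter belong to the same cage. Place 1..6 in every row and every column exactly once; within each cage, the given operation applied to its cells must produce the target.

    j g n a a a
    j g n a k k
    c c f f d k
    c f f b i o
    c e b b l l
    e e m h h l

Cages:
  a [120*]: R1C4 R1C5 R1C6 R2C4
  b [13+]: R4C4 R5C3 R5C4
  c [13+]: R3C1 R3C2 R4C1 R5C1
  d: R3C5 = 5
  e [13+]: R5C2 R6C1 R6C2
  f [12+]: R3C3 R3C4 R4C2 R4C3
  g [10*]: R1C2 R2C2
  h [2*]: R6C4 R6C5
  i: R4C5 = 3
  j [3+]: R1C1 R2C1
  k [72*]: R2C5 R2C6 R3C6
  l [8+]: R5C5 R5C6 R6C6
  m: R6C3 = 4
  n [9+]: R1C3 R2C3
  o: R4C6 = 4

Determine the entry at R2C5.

4

Cage d is a single given cell; hence R3C5 = 5.
Cage i is given, leaving R4C5 = 3.
Cage o is given; hence R4C6 = 4.
Cage m is a single given cell, so R6C3 = 4.
The 4 cells of cage c must have sum 13, leaving R3C2 = 1.
Row 3 already has 1; hence R3C3 = 2.
Cage c has sum 13, so R4C1 = 5.
Column 2 now contains 1, so R4C2 = 6.
Row 4 now contains 5, so R4C3 = 1.
Row 4 already has 6; hence R4C4 = 2.
The pair R1C2/R2C2 in column 2 holds {2, 5}; hence R5C2 = 4.
2 is placed in column 3; hence R5C3 = 5.
6 is placed in column 2, leaving R6C2 = 3.
Column 4 already has 2, leaving R6C4 = 1.
Row 6 already has 1, which forces R6C5 = 2.
Row 6 now contains 3, so R6C6 = 5.
Cage c needs sum 13, which forces R3C1 = 4.
Cage f has sum 12; hence R3C4 = 3.
Row 3 now contains 3, so R3C6 = 6.
Row 5 already has 4, so R5C1 = 3.
Cage b has sum 13, which forces R5C4 = 6.
Column 5 now contains 2, which forces R5C5 = 1.
Cage l has sum 8, which forces R5C6 = 2.
Row 6 now contains 3, which forces R6C1 = 6.
Cage a has product 120, leaving R1C5 = 6.
2 is placed in column 6; hence R1C6 = 1.
Cage k has product 72, leaving R2C5 = 4.
2 is placed in column 6, leaving R2C6 = 3.
Row 1 now contains 1, so R1C1 = 2.
Row 1 now contains 2, which forces R1C2 = 5.
Row 1 now contains 6; hence R1C3 = 3.
Cage a has product 120; hence R1C4 = 4.
The two cells of cage j must have sum 3, which forces R2C1 = 1.
5 is placed in column 2; hence R2C2 = 2.
Row 2 now contains 3, which forces R2C3 = 6.
Row 2 now contains 4, so R2C4 = 5.
Filled in: 2 5 3 4 6 1 / 1 2 6 5 4 3 / 4 1 2 3 5 6 / 5 6 1 2 3 4 / 3 4 5 6 1 2 / 6 3 4 1 2 5.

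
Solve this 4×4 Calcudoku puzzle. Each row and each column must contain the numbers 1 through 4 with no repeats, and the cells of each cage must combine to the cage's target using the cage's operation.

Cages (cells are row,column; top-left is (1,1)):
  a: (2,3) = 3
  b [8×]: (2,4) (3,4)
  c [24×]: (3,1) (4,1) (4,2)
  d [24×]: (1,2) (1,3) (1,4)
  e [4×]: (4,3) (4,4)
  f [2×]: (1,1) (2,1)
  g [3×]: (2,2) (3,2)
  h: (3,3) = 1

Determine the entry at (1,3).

2

A is a freebie, which forces (2,3) = 3.
Cage h is given, which forces (3,3) = 1.
1 is placed in column 3; hence (4,3) = 4.
Row 4 now contains 4; hence (4,4) = 1.
Column 3 now contains 4, which forces (1,3) = 2.
Row 2 already has 3, which forces (2,2) = 1.
Cage c has product 24; hence (3,1) = 4.
Row 3 already has 1, which forces (3,2) = 3.
Row 3 now contains 4, leaving (3,4) = 2.
3 is placed in column 2; hence (4,2) = 2.
Row 1 already has 2, which forces (1,1) = 1.
3 is placed in column 2, so (1,2) = 4.
Cage d has product 24; hence (1,4) = 3.
Row 2 already has 1, so (2,1) = 2.
2 is placed in column 4; hence (2,4) = 4.
Row 4 now contains 2; hence (4,1) = 3.
Completed grid: 1 4 2 3 / 2 1 3 4 / 4 3 1 2 / 3 2 4 1.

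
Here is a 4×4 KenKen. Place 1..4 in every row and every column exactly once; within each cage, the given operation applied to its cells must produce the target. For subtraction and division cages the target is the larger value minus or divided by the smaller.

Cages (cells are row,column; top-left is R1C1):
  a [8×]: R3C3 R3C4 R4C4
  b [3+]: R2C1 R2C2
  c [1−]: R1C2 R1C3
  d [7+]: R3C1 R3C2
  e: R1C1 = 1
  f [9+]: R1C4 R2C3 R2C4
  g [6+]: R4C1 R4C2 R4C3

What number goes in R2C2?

Cage e is given, which forces R1C1 = 1.
1 is placed in column 1, which forces R2C1 = 2.
Row 2 already has 2, leaving R2C2 = 1.
Column 1 now contains 2, which forces R4C1 = 3.
Row 4 already has 3, so R4C2 = 2.
Row 4 already has 2, which forces R4C3 = 1.
Row 4 already has 1; hence R4C4 = 4.
Cage f needs sum 9, so R1C4 = 2.
The 3 cells of cage f must have sum 9; hence R2C3 = 4.
Column 4 already has 4, leaving R2C4 = 3.
3 is placed in column 1, leaving R3C1 = 4.
Cage d needs two cells with sum 7; hence R3C2 = 3.
Cage a has product 8, which forces R3C3 = 2.
Cage a needs product 8; hence R3C4 = 1.
3 is placed in column 2, leaving R1C2 = 4.
4 is placed in column 3, leaving R1C3 = 3.
Filled in: 1 4 3 2 / 2 1 4 3 / 4 3 2 1 / 3 2 1 4.

1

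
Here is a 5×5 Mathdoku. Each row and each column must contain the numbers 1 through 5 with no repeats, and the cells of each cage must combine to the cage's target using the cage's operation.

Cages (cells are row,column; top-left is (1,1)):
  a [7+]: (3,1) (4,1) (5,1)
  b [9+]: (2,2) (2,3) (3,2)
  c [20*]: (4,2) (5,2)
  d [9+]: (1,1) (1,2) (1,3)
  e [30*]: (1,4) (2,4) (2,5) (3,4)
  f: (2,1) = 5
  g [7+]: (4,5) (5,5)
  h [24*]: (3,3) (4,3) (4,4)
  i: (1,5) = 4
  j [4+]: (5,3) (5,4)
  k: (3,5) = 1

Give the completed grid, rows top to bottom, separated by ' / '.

3 1 5 2 4 / 5 2 4 1 3 / 4 3 2 5 1 / 1 5 3 4 2 / 2 4 1 3 5

Cage i is a single given cell, leaving (1,5) = 4.
Cage f is given, which forces (2,1) = 5.
K is a freebie, so (3,5) = 1.
In row 1, 2 can only go at (1,4), so (1,4) = 2.
The 4 cells of cage e must have product 30; hence (2,4) = 1.
The 4 cells of cage e must have product 30, leaving (2,5) = 3.
The 4 cells of cage e must have product 30, leaving (3,4) = 5.
Column 4 already has 1, which forces (5,4) = 3.
The 3 cells of cage b must have sum 9, so (3,2) = 3.
Row 3 already has 3, leaving (3,3) = 2.
Column 3 already has 2; hence (4,3) = 3.
Column 4 already has 3; hence (4,4) = 4.
Row 5 now contains 3, which forces (5,3) = 1.
Cage d has sum 9, so (1,1) = 3.
Cage d needs sum 9, so (1,2) = 1.
1 is placed in column 3, which forces (1,3) = 5.
The 3 cells of cage b must have sum 9, so (2,2) = 2.
Column 3 already has 2; hence (2,3) = 4.
Row 3 already has 2, leaving (3,1) = 4.
Cage a has sum 7, leaving (4,1) = 1.
Row 4 now contains 4, leaving (4,2) = 5.
Row 4 already has 5, so (4,5) = 2.
The 3 cells of cage a must have sum 7, so (5,1) = 2.
The two cells of cage c must have product 20, leaving (5,2) = 4.
Column 5 already has 2, so (5,5) = 5.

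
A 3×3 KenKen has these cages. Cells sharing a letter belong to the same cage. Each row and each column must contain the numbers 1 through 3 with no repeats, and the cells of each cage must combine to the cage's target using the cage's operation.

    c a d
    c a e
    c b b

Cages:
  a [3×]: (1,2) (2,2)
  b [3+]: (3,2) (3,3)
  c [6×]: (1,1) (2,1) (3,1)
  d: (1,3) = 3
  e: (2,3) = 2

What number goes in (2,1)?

Cage d is a single given cell, so (1,3) = 3.
E is a freebie, which forces (2,3) = 2.
2 is placed in column 3, which forces (3,3) = 1.
Row 1 now contains 3, leaving (1,2) = 1.
Cage a's pair has product 3, which forces (2,2) = 3.
Row 3 already has 1; hence (3,2) = 2.
Row 1 already has 1, so (1,1) = 2.
3 is placed in row 2, which forces (2,1) = 1.
Row 3 now contains 2; hence (3,1) = 3.
Completed grid: 2 1 3 / 1 3 2 / 3 2 1.

1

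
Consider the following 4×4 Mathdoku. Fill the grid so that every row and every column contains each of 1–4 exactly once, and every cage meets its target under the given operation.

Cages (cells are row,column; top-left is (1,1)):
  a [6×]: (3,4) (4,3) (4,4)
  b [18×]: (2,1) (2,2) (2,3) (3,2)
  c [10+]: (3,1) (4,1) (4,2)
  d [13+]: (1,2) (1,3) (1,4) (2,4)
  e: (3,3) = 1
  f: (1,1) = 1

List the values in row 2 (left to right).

F is a freebie, which forces (1,1) = 1.
The 4 cells of cage d must have sum 13, which forces (2,4) = 4.
Cage b needs product 18; hence (3,2) = 3.
E is a freebie, so (3,3) = 1.
1 is placed in row 3, leaving (3,4) = 2.
Column 2 already has 3, which forces (4,2) = 4.
Column 2 now contains 4, which forces (1,2) = 2.
The 4 cells of cage d must have sum 13, so (1,3) = 4.
Column 4 now contains 2, leaving (1,4) = 3.
Cage b needs product 18; hence (2,2) = 1.
3 is placed in row 3, leaving (3,1) = 4.
Row 4 now contains 4, so (4,1) = 2.
Cage a has product 6, so (4,3) = 3.
Cage a has product 6, which forces (4,4) = 1.
Column 1 now contains 2, which forces (2,1) = 3.
Column 3 now contains 3, which forces (2,3) = 2.
Completed grid: 1 2 4 3 / 3 1 2 4 / 4 3 1 2 / 2 4 3 1.

3 1 2 4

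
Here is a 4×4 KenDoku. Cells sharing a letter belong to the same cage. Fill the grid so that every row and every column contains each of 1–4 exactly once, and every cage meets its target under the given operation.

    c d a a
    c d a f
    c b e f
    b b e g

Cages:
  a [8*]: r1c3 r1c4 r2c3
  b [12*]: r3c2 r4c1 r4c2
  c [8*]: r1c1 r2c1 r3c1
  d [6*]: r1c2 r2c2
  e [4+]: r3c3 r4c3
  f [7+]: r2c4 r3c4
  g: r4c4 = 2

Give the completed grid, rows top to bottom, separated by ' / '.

4 3 2 1 / 1 2 4 3 / 2 1 3 4 / 3 4 1 2

Cage g is given, so r4c4 = 2.
In row 1, 3 can only go at r1c2, so r1c2 = 3.
3 is placed in column 2; hence r2c2 = 2.
Cage b has product 12, which forces r4c1 = 3.
Row 4 now contains 3, so r4c3 = 1.
Cage a has product 8; hence r1c3 = 2.
Cage a has product 8; hence r1c4 = 1.
Column 3 already has 1, leaving r2c3 = 4.
Row 2 now contains 4, leaving r2c4 = 3.
Cage b has product 12, so r3c2 = 1.
Column 3 already has 1, which forces r3c3 = 3.
Column 4 now contains 3, which forces r3c4 = 4.
Row 4 already has 1, which forces r4c2 = 4.
Row 1 already has 1, leaving r1c1 = 4.
Row 2 now contains 4, so r2c1 = 1.
Row 3 already has 4, which forces r3c1 = 2.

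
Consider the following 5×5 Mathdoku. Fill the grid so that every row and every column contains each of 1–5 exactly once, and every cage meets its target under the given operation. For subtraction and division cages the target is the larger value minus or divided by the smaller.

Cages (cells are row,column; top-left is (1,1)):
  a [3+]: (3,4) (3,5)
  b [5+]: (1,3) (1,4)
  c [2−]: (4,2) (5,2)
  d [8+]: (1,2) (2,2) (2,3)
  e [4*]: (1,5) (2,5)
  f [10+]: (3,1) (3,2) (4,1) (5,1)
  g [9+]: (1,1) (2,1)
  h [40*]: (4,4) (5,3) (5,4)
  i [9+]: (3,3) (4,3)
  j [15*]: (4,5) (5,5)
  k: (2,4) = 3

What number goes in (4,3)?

Cage k is given; hence (2,4) = 3.
Column 3 needs a 3, and only (1,3) is open for it.
The two cells of cage b must have sum 5, leaving (1,4) = 2.
2 is placed in column 4, leaving (3,4) = 1.
1 is placed in row 3, which forces (3,5) = 2.
Cage h needs product 40; hence (5,3) = 2.
The 3 cells of cage d must have sum 8, so (2,2) = 2.
The 4 cells of cage f must have sum 10, so (4,1) = 2.
Row 5 now contains 2, so (5,1) = 1.
Row 3 needs a 5, and only (3,3) is open for it.
Cage d needs sum 8, so (1,2) = 5.
5 is placed in column 3, leaving (2,3) = 1.
Row 2 already has 1, which forces (2,5) = 4.
5 is placed in column 3; hence (4,3) = 4.
Row 4 already has 4; hence (4,4) = 5.
5 is placed in row 4, leaving (4,5) = 3.
Column 2 already has 5, which forces (5,2) = 3.
Column 4 already has 5; hence (5,4) = 4.
Column 5 already has 3, which forces (5,5) = 5.
Row 1 now contains 5, so (1,1) = 4.
Column 5 now contains 4, which forces (1,5) = 1.
Row 2 now contains 4, leaving (2,1) = 5.
Cage f has sum 10, leaving (3,1) = 3.
3 is placed in column 2, which forces (3,2) = 4.
Row 4 now contains 3, which forces (4,2) = 1.
Filled in: 4 5 3 2 1 / 5 2 1 3 4 / 3 4 5 1 2 / 2 1 4 5 3 / 1 3 2 4 5.

4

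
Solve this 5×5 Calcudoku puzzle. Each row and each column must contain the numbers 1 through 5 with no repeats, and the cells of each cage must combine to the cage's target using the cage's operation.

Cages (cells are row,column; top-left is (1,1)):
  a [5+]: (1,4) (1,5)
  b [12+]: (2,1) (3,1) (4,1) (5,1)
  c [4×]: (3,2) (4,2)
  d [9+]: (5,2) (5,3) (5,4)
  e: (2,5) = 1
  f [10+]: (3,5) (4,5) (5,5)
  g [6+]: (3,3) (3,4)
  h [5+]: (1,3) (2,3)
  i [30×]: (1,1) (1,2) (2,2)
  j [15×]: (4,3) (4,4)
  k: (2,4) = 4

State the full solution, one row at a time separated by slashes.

3 5 2 1 4 / 5 2 3 4 1 / 2 4 1 5 3 / 4 1 5 3 2 / 1 3 4 2 5

Cage k is given, which forces (2,4) = 4.
E is a freebie, which forces (2,5) = 1.
Row 1 needs a 1, and only (1,4) is open for it.
The two cells of cage a must have sum 5; hence (1,5) = 4.
Row 3 needs a 3, and only (3,5) is open for it.
The only place for 3 in column 1 is (1,1).
Row 1 already has 3, leaving (1,3) = 2.
The two cells of cage h must have sum 5; hence (2,3) = 3.
3 is placed in column 3, which forces (4,3) = 5.
Row 4 now contains 5, so (4,4) = 3.
Row 4 now contains 5, which forces (4,5) = 2.
2 is placed in column 5, which forces (5,5) = 5.
2 is placed in row 1, which forces (1,2) = 5.
The 3 cells of cage i must have product 30, leaving (2,2) = 2.
The 3 cells of cage d must have sum 9, leaving (5,2) = 3.
Cage d needs sum 9, so (5,3) = 4.
5 is placed in row 5, which forces (5,4) = 2.
Row 2 already has 2, leaving (2,1) = 5.
Cage b has sum 12, which forces (3,1) = 2.
Column 3 now contains 4, leaving (3,3) = 1.
2 is placed in column 4, so (3,4) = 5.
Cage b needs sum 12; hence (4,1) = 4.
Row 4 already has 4, leaving (4,2) = 1.
Row 5 already has 2; hence (5,1) = 1.
Row 3 now contains 1; hence (3,2) = 4.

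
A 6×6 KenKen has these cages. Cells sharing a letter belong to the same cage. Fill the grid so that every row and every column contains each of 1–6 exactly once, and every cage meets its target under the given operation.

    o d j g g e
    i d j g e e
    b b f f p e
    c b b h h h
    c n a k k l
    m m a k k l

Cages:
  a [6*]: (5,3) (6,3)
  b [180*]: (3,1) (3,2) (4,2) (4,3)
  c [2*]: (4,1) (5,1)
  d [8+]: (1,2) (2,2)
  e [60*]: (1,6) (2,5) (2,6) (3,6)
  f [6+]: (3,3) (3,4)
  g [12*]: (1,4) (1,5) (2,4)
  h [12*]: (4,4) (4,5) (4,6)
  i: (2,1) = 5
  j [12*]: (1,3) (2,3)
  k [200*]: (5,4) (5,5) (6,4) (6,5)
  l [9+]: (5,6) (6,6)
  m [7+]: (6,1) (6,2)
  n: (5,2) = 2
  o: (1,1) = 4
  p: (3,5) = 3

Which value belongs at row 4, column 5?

O is a freebie, leaving (1,1) = 4.
I is a freebie; hence (2,1) = 5.
Cage p is a single given cell, so (3,5) = 3.
Cage n is given; hence (5,2) = 2.
Cage d needs two cells with sum 8, leaving (1,2) = 5.
Cage d needs two cells with sum 8, so (2,2) = 3.
Cage c needs two cells with product 2, so (4,1) = 2.
2 is placed in row 5, so (5,1) = 1.
Column 1 already has 1, which forces (3,1) = 6.
Cage b has product 180, leaving (3,2) = 1.
The 4 cells of cage e must have product 60, leaving (3,6) = 5.
Cage b has product 180, so (4,2) = 6.
Cage b has product 180, which forces (4,3) = 5.
Column 1 already has 6, leaving (6,1) = 3.
1 is placed in column 2, leaving (6,2) = 4.
4 is placed in row 6; hence (6,6) = 6.
Cage l's pair has sum 9, leaving (5,6) = 3.
The 4 cells of cage e must have product 60, which forces (2,5) = 6.
The 3 cells of cage h must have product 12, so (4,4) = 3.
3 is placed in row 5; hence (5,3) = 6.
Cage a's pair has product 6, which forces (6,3) = 1.
Cage j's pair has product 12, so (1,3) = 3.
Cage g has product 12, leaving (1,4) = 6.
Cage j's pair has product 12, so (2,3) = 4.
4 is placed in column 3; hence (3,3) = 2.
Row 3 already has 2, leaving (3,4) = 4.
Column 4 already has 4; hence (5,4) = 5.
Row 5 now contains 5, so (5,5) = 4.
Column 4 already has 5, which forces (6,4) = 2.
Row 6 now contains 2; hence (6,5) = 5.
Cage g needs product 12; hence (1,5) = 2.
Row 1 already has 2, so (1,6) = 1.
Column 4 now contains 2, so (2,4) = 1.
Column 6 now contains 1, which forces (2,6) = 2.
4 is placed in column 5; hence (4,5) = 1.
The 3 cells of cage h must have product 12, leaving (4,6) = 4.
Filled in: 4 5 3 6 2 1 / 5 3 4 1 6 2 / 6 1 2 4 3 5 / 2 6 5 3 1 4 / 1 2 6 5 4 3 / 3 4 1 2 5 6.

1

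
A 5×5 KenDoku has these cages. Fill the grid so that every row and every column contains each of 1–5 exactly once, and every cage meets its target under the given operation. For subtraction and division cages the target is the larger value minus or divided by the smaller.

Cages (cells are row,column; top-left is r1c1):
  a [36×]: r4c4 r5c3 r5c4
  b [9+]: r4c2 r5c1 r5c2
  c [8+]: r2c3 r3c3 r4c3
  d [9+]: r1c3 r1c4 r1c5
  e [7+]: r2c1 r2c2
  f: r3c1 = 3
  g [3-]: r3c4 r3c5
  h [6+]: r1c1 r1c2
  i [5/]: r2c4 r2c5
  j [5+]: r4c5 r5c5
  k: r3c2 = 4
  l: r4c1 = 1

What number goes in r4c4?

F is a freebie, so r3c1 = 3.
Cage k is given, leaving r3c2 = 4.
L is a freebie, leaving r4c1 = 1.
Cage a needs product 36, which forces r4c4 = 3.
Cage a needs product 36, leaving r5c3 = 3.
The 3 cells of cage a must have product 36, which forces r5c4 = 4.
The 3 cells of cage d must have sum 9, so r1c5 = 3.
The 3 cells of cage b must have sum 9, which forces r4c2 = 2.
2 is placed in row 4, leaving r4c3 = 5.
The two cells of cage j must have sum 5, so r4c5 = 4.
Cage b has sum 9, leaving r5c1 = 2.
Cage b needs sum 9, so r5c2 = 5.
Cage j's pair has sum 5, which forces r5c5 = 1.
The two cells of cage h must have sum 6, so r1c1 = 5.
2 is placed in column 2; hence r1c2 = 1.
Row 1 now contains 1, leaving r1c3 = 4.
Row 1 now contains 5, leaving r1c4 = 2.
Cage e needs two cells with sum 7, so r2c1 = 4.
Column 2 now contains 5; hence r2c2 = 3.
Cage i needs two cells with quotient 5; hence r2c4 = 1.
Column 5 already has 1, so r2c5 = 5.
2 is placed in column 4; hence r3c4 = 5.
Column 5 now contains 5, which forces r3c5 = 2.
Row 2 already has 1, which forces r2c3 = 2.
Row 3 already has 2, leaving r3c3 = 1.
The full grid is 5 1 4 2 3 / 4 3 2 1 5 / 3 4 1 5 2 / 1 2 5 3 4 / 2 5 3 4 1.

3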